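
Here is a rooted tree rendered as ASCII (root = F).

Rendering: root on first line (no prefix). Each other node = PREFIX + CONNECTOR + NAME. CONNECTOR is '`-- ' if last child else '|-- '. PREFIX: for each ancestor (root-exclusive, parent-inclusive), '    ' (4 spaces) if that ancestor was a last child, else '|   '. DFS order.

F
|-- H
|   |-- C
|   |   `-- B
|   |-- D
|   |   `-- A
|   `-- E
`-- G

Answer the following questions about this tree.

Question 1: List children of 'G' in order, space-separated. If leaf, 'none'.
Answer: none

Derivation:
Node G's children (from adjacency): (leaf)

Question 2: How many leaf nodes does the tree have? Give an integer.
Answer: 4

Derivation:
Leaves (nodes with no children): A, B, E, G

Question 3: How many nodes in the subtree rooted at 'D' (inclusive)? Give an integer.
Answer: 2

Derivation:
Subtree rooted at D contains: A, D
Count = 2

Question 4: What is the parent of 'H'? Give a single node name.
Answer: F

Derivation:
Scan adjacency: H appears as child of F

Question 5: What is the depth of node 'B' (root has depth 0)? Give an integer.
Path from root to B: F -> H -> C -> B
Depth = number of edges = 3

Answer: 3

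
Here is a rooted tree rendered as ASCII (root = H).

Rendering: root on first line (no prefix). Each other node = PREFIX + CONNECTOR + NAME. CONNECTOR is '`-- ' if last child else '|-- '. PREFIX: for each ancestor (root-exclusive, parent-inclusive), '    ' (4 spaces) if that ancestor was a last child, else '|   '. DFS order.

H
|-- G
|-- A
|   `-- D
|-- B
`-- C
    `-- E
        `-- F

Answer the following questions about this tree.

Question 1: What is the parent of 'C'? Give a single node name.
Answer: H

Derivation:
Scan adjacency: C appears as child of H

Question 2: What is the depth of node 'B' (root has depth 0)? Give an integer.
Path from root to B: H -> B
Depth = number of edges = 1

Answer: 1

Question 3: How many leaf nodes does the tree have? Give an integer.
Answer: 4

Derivation:
Leaves (nodes with no children): B, D, F, G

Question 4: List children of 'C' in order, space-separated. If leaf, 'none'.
Answer: E

Derivation:
Node C's children (from adjacency): E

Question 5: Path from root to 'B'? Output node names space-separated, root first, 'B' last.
Answer: H B

Derivation:
Walk down from root: H -> B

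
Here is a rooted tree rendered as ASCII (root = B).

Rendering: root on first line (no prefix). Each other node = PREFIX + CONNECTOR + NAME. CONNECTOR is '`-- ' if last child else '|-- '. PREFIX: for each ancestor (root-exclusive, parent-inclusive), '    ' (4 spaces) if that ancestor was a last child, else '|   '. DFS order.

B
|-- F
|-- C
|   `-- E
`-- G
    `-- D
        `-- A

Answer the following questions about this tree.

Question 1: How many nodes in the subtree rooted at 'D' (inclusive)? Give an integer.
Answer: 2

Derivation:
Subtree rooted at D contains: A, D
Count = 2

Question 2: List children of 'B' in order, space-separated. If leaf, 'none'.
Answer: F C G

Derivation:
Node B's children (from adjacency): F, C, G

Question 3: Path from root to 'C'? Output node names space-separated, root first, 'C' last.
Answer: B C

Derivation:
Walk down from root: B -> C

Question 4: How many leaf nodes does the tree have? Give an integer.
Answer: 3

Derivation:
Leaves (nodes with no children): A, E, F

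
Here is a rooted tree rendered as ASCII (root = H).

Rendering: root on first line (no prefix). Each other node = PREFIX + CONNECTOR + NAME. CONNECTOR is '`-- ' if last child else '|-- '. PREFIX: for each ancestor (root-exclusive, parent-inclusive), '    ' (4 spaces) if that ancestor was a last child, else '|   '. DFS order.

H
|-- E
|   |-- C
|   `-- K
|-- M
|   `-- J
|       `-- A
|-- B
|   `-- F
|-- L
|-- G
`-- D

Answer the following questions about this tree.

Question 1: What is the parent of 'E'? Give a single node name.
Answer: H

Derivation:
Scan adjacency: E appears as child of H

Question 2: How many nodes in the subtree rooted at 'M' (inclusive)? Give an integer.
Subtree rooted at M contains: A, J, M
Count = 3

Answer: 3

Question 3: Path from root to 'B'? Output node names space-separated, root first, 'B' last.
Walk down from root: H -> B

Answer: H B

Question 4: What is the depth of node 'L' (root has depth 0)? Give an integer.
Answer: 1

Derivation:
Path from root to L: H -> L
Depth = number of edges = 1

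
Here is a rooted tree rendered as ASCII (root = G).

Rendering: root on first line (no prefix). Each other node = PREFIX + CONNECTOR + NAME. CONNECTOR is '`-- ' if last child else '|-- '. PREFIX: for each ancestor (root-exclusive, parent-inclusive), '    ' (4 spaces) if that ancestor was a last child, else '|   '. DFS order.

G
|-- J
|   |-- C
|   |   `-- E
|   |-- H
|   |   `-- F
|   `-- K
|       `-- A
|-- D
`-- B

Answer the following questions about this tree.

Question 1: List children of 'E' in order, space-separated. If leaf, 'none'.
Node E's children (from adjacency): (leaf)

Answer: none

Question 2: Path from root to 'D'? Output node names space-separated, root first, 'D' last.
Walk down from root: G -> D

Answer: G D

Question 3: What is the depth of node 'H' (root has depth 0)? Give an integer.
Answer: 2

Derivation:
Path from root to H: G -> J -> H
Depth = number of edges = 2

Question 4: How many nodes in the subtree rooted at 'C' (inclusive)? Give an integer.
Subtree rooted at C contains: C, E
Count = 2

Answer: 2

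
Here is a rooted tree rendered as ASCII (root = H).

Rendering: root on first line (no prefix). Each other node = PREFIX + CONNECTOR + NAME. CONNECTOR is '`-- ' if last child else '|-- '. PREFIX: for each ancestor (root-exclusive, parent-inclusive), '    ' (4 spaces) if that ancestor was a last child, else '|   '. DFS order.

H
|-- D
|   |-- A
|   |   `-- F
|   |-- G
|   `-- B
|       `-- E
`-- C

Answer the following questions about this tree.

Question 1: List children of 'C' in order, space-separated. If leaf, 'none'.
Node C's children (from adjacency): (leaf)

Answer: none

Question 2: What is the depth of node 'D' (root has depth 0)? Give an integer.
Answer: 1

Derivation:
Path from root to D: H -> D
Depth = number of edges = 1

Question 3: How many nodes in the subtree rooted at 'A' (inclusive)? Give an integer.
Subtree rooted at A contains: A, F
Count = 2

Answer: 2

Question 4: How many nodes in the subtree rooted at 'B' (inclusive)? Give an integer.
Answer: 2

Derivation:
Subtree rooted at B contains: B, E
Count = 2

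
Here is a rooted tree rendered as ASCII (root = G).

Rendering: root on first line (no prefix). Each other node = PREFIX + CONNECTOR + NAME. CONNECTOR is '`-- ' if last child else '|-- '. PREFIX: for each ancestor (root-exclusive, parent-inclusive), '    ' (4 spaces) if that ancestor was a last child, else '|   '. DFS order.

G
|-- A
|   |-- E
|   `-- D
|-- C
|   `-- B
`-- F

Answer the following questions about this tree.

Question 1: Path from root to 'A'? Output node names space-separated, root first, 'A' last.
Answer: G A

Derivation:
Walk down from root: G -> A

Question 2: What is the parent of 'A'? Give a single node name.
Answer: G

Derivation:
Scan adjacency: A appears as child of G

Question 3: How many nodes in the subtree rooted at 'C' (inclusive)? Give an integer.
Answer: 2

Derivation:
Subtree rooted at C contains: B, C
Count = 2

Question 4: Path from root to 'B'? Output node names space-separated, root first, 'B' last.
Answer: G C B

Derivation:
Walk down from root: G -> C -> B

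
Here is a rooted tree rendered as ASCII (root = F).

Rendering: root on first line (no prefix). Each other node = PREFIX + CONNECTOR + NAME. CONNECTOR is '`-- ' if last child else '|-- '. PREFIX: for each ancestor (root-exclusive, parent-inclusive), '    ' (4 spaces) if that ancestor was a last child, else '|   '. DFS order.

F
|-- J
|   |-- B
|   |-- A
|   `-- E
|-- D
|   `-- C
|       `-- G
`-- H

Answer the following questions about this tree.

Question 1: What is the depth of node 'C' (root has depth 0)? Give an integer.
Answer: 2

Derivation:
Path from root to C: F -> D -> C
Depth = number of edges = 2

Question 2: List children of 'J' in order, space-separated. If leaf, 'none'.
Answer: B A E

Derivation:
Node J's children (from adjacency): B, A, E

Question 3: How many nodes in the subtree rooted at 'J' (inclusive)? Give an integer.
Answer: 4

Derivation:
Subtree rooted at J contains: A, B, E, J
Count = 4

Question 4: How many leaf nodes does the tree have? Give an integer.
Leaves (nodes with no children): A, B, E, G, H

Answer: 5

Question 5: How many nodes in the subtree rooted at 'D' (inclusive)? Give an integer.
Subtree rooted at D contains: C, D, G
Count = 3

Answer: 3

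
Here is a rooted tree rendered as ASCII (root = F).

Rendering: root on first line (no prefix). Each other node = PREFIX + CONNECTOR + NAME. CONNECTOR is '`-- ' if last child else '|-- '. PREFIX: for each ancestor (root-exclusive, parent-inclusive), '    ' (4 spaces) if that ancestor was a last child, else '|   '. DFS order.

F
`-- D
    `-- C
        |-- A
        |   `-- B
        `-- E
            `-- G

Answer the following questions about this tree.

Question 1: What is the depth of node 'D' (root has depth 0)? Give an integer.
Answer: 1

Derivation:
Path from root to D: F -> D
Depth = number of edges = 1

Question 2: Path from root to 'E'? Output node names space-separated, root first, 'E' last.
Walk down from root: F -> D -> C -> E

Answer: F D C E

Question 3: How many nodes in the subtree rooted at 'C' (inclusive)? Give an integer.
Subtree rooted at C contains: A, B, C, E, G
Count = 5

Answer: 5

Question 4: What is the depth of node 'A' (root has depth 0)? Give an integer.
Path from root to A: F -> D -> C -> A
Depth = number of edges = 3

Answer: 3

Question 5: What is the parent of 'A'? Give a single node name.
Scan adjacency: A appears as child of C

Answer: C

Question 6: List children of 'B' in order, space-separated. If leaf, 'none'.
Node B's children (from adjacency): (leaf)

Answer: none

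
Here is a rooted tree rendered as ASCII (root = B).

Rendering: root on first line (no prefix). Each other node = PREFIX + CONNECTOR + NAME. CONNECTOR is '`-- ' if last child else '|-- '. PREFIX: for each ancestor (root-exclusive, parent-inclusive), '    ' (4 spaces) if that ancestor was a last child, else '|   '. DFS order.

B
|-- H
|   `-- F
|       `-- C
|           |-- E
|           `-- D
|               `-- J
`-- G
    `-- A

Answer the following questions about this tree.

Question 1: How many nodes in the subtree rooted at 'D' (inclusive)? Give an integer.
Answer: 2

Derivation:
Subtree rooted at D contains: D, J
Count = 2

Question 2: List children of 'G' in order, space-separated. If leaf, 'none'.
Node G's children (from adjacency): A

Answer: A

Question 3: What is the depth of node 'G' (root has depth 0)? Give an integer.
Answer: 1

Derivation:
Path from root to G: B -> G
Depth = number of edges = 1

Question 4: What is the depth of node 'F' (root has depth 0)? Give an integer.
Answer: 2

Derivation:
Path from root to F: B -> H -> F
Depth = number of edges = 2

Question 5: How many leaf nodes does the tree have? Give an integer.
Leaves (nodes with no children): A, E, J

Answer: 3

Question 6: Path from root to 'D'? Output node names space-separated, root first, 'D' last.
Walk down from root: B -> H -> F -> C -> D

Answer: B H F C D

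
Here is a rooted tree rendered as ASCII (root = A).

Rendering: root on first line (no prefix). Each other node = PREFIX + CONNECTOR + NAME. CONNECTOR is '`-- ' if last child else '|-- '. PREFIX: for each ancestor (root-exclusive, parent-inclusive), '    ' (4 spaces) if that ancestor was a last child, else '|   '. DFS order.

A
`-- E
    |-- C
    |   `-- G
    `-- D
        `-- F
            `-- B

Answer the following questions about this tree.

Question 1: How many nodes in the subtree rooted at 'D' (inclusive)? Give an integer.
Answer: 3

Derivation:
Subtree rooted at D contains: B, D, F
Count = 3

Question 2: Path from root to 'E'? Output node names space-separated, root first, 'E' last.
Walk down from root: A -> E

Answer: A E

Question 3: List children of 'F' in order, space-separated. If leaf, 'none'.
Answer: B

Derivation:
Node F's children (from adjacency): B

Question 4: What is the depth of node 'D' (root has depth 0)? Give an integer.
Answer: 2

Derivation:
Path from root to D: A -> E -> D
Depth = number of edges = 2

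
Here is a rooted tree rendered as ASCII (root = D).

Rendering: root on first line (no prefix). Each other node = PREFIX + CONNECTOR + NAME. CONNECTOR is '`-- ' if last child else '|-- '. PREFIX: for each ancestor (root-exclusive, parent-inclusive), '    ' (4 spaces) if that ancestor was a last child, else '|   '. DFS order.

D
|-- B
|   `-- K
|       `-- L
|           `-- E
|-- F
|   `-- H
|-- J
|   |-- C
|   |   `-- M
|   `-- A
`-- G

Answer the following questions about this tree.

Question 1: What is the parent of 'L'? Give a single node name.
Answer: K

Derivation:
Scan adjacency: L appears as child of K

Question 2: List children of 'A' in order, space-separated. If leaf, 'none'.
Answer: none

Derivation:
Node A's children (from adjacency): (leaf)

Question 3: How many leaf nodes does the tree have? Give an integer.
Leaves (nodes with no children): A, E, G, H, M

Answer: 5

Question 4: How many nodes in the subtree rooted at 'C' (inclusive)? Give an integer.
Subtree rooted at C contains: C, M
Count = 2

Answer: 2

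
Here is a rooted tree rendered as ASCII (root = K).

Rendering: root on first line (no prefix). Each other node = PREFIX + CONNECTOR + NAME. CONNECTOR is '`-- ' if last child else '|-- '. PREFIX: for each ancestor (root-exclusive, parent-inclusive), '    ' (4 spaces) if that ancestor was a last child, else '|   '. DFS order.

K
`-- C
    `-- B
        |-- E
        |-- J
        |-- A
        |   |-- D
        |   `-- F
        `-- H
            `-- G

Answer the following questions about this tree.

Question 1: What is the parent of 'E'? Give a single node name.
Answer: B

Derivation:
Scan adjacency: E appears as child of B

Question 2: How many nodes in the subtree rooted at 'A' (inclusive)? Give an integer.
Answer: 3

Derivation:
Subtree rooted at A contains: A, D, F
Count = 3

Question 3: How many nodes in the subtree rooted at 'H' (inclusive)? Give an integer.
Subtree rooted at H contains: G, H
Count = 2

Answer: 2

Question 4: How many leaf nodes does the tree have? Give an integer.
Answer: 5

Derivation:
Leaves (nodes with no children): D, E, F, G, J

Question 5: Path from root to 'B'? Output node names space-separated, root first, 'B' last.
Answer: K C B

Derivation:
Walk down from root: K -> C -> B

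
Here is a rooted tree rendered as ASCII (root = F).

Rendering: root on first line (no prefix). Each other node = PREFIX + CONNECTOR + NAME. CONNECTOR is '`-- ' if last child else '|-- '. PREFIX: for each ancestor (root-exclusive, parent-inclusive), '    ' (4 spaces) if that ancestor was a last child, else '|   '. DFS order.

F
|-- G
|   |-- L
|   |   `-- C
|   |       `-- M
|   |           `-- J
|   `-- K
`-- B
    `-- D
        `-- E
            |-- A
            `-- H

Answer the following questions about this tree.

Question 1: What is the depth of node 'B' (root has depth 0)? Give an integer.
Answer: 1

Derivation:
Path from root to B: F -> B
Depth = number of edges = 1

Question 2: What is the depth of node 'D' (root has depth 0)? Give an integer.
Path from root to D: F -> B -> D
Depth = number of edges = 2

Answer: 2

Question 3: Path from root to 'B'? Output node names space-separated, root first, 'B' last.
Walk down from root: F -> B

Answer: F B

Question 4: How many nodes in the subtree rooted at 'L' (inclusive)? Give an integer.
Answer: 4

Derivation:
Subtree rooted at L contains: C, J, L, M
Count = 4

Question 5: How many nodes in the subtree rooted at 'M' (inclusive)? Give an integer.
Answer: 2

Derivation:
Subtree rooted at M contains: J, M
Count = 2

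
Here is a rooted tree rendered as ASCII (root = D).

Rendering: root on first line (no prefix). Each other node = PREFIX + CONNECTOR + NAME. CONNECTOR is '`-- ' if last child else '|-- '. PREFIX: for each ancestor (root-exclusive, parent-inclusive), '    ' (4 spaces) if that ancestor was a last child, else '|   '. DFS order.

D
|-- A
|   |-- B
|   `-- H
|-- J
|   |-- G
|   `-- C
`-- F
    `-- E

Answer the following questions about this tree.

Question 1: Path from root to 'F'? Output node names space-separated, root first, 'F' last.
Answer: D F

Derivation:
Walk down from root: D -> F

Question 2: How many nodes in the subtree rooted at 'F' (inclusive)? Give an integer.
Subtree rooted at F contains: E, F
Count = 2

Answer: 2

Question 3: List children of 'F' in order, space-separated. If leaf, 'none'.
Answer: E

Derivation:
Node F's children (from adjacency): E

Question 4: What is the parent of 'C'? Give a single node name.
Answer: J

Derivation:
Scan adjacency: C appears as child of J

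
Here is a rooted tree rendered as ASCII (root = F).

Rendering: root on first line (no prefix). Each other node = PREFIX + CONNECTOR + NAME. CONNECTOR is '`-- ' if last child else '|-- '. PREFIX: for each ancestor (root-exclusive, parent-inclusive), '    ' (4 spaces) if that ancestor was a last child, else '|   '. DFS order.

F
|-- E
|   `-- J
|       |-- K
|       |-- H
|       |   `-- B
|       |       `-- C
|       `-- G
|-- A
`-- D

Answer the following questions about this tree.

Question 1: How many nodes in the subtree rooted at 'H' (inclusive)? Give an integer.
Answer: 3

Derivation:
Subtree rooted at H contains: B, C, H
Count = 3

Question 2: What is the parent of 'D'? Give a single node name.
Answer: F

Derivation:
Scan adjacency: D appears as child of F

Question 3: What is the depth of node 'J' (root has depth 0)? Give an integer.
Path from root to J: F -> E -> J
Depth = number of edges = 2

Answer: 2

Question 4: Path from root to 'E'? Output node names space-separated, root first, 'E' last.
Walk down from root: F -> E

Answer: F E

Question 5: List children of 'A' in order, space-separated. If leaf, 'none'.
Answer: none

Derivation:
Node A's children (from adjacency): (leaf)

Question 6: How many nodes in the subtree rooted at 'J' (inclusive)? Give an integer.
Answer: 6

Derivation:
Subtree rooted at J contains: B, C, G, H, J, K
Count = 6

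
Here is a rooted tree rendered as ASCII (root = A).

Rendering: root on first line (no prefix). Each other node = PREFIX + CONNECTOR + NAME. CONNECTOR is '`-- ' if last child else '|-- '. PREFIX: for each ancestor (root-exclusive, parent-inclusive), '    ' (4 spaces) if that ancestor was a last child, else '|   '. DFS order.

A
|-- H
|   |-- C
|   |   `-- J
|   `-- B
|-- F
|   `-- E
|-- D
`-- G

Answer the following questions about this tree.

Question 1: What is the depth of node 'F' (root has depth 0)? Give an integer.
Answer: 1

Derivation:
Path from root to F: A -> F
Depth = number of edges = 1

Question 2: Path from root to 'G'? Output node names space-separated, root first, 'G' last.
Walk down from root: A -> G

Answer: A G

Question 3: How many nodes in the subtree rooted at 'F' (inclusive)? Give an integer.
Answer: 2

Derivation:
Subtree rooted at F contains: E, F
Count = 2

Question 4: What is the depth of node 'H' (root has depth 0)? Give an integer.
Path from root to H: A -> H
Depth = number of edges = 1

Answer: 1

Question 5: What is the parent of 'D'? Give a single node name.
Answer: A

Derivation:
Scan adjacency: D appears as child of A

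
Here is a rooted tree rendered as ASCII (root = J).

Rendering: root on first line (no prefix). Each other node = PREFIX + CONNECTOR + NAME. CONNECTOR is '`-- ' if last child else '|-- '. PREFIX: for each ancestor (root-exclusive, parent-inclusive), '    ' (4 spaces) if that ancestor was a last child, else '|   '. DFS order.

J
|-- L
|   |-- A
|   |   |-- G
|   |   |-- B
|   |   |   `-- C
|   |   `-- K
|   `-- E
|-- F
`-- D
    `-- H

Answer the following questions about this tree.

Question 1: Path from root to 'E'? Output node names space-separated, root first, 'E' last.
Answer: J L E

Derivation:
Walk down from root: J -> L -> E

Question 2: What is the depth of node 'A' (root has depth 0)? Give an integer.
Answer: 2

Derivation:
Path from root to A: J -> L -> A
Depth = number of edges = 2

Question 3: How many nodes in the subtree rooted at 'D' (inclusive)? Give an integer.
Subtree rooted at D contains: D, H
Count = 2

Answer: 2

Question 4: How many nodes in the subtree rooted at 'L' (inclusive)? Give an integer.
Subtree rooted at L contains: A, B, C, E, G, K, L
Count = 7

Answer: 7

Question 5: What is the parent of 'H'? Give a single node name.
Scan adjacency: H appears as child of D

Answer: D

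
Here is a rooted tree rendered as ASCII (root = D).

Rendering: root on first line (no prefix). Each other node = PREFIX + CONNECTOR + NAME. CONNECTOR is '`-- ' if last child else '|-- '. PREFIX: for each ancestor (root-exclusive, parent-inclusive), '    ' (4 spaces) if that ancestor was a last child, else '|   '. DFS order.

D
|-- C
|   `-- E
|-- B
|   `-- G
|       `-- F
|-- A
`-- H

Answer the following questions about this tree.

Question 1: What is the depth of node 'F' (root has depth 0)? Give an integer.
Path from root to F: D -> B -> G -> F
Depth = number of edges = 3

Answer: 3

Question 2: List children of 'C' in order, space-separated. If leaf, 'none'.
Node C's children (from adjacency): E

Answer: E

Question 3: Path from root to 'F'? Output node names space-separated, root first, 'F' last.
Walk down from root: D -> B -> G -> F

Answer: D B G F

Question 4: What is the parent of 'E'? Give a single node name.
Answer: C

Derivation:
Scan adjacency: E appears as child of C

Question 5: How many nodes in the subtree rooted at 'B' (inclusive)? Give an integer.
Subtree rooted at B contains: B, F, G
Count = 3

Answer: 3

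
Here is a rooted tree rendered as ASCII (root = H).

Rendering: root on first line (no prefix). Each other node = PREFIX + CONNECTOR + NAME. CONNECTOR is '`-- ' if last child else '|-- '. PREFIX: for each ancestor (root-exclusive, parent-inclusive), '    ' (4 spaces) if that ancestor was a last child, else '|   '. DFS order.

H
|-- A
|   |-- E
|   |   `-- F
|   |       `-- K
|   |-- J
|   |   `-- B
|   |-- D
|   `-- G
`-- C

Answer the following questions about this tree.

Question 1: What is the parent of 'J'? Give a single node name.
Answer: A

Derivation:
Scan adjacency: J appears as child of A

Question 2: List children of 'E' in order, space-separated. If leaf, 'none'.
Answer: F

Derivation:
Node E's children (from adjacency): F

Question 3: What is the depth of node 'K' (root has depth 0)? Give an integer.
Answer: 4

Derivation:
Path from root to K: H -> A -> E -> F -> K
Depth = number of edges = 4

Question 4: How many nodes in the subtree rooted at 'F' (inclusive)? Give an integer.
Subtree rooted at F contains: F, K
Count = 2

Answer: 2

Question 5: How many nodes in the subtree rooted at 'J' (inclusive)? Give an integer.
Subtree rooted at J contains: B, J
Count = 2

Answer: 2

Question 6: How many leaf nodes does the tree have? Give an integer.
Leaves (nodes with no children): B, C, D, G, K

Answer: 5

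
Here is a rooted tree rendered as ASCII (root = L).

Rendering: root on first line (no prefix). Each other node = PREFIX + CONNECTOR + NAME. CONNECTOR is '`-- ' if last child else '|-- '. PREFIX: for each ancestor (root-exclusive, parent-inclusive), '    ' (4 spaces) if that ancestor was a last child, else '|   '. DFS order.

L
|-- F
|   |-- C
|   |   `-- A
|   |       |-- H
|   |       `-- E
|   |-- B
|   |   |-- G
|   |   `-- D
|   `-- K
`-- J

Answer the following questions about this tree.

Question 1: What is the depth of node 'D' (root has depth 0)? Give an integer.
Path from root to D: L -> F -> B -> D
Depth = number of edges = 3

Answer: 3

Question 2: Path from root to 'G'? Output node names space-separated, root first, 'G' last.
Answer: L F B G

Derivation:
Walk down from root: L -> F -> B -> G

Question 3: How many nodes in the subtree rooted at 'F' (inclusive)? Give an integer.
Answer: 9

Derivation:
Subtree rooted at F contains: A, B, C, D, E, F, G, H, K
Count = 9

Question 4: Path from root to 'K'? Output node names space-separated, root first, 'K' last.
Answer: L F K

Derivation:
Walk down from root: L -> F -> K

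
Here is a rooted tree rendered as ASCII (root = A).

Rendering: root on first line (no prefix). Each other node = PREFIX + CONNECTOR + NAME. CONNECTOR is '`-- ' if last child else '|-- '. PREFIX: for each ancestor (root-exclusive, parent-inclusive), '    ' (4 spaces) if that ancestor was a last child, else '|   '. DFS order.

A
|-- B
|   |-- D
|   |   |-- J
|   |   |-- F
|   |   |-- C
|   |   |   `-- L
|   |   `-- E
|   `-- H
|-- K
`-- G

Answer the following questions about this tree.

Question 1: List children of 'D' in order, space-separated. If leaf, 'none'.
Node D's children (from adjacency): J, F, C, E

Answer: J F C E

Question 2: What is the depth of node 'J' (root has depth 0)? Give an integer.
Answer: 3

Derivation:
Path from root to J: A -> B -> D -> J
Depth = number of edges = 3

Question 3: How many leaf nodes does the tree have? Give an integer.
Leaves (nodes with no children): E, F, G, H, J, K, L

Answer: 7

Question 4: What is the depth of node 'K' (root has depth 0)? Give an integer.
Path from root to K: A -> K
Depth = number of edges = 1

Answer: 1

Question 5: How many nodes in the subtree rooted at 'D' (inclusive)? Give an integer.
Answer: 6

Derivation:
Subtree rooted at D contains: C, D, E, F, J, L
Count = 6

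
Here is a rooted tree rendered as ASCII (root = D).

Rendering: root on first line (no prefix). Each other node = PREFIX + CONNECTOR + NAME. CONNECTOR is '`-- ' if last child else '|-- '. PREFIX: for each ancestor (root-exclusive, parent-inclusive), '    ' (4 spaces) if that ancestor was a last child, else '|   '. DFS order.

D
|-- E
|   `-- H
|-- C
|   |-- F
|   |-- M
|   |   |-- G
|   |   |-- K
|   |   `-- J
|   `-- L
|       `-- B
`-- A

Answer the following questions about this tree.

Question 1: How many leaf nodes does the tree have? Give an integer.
Leaves (nodes with no children): A, B, F, G, H, J, K

Answer: 7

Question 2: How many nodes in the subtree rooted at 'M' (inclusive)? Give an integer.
Answer: 4

Derivation:
Subtree rooted at M contains: G, J, K, M
Count = 4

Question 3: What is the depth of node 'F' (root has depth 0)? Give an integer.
Answer: 2

Derivation:
Path from root to F: D -> C -> F
Depth = number of edges = 2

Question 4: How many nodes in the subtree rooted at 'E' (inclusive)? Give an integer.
Answer: 2

Derivation:
Subtree rooted at E contains: E, H
Count = 2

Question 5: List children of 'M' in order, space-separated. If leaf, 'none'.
Answer: G K J

Derivation:
Node M's children (from adjacency): G, K, J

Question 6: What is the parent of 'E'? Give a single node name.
Scan adjacency: E appears as child of D

Answer: D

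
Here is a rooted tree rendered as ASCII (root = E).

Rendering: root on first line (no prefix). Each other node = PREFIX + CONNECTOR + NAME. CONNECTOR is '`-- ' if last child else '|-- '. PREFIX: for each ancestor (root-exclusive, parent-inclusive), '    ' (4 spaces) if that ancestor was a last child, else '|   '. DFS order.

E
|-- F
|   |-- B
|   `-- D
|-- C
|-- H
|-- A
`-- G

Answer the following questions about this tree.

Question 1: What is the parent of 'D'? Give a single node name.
Answer: F

Derivation:
Scan adjacency: D appears as child of F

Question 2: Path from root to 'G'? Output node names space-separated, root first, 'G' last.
Walk down from root: E -> G

Answer: E G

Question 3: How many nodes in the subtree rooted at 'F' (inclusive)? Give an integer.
Answer: 3

Derivation:
Subtree rooted at F contains: B, D, F
Count = 3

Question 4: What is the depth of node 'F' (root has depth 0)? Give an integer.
Path from root to F: E -> F
Depth = number of edges = 1

Answer: 1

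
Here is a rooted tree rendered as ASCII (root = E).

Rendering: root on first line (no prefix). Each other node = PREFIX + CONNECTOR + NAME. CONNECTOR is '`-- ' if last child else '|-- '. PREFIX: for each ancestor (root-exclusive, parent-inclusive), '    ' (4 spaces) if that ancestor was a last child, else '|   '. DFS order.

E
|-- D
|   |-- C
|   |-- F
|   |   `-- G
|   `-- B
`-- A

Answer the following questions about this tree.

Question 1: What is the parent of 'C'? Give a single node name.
Scan adjacency: C appears as child of D

Answer: D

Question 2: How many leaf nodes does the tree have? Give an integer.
Leaves (nodes with no children): A, B, C, G

Answer: 4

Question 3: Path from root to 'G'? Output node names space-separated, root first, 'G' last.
Walk down from root: E -> D -> F -> G

Answer: E D F G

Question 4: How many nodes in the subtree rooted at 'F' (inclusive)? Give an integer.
Answer: 2

Derivation:
Subtree rooted at F contains: F, G
Count = 2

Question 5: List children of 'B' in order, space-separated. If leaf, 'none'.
Node B's children (from adjacency): (leaf)

Answer: none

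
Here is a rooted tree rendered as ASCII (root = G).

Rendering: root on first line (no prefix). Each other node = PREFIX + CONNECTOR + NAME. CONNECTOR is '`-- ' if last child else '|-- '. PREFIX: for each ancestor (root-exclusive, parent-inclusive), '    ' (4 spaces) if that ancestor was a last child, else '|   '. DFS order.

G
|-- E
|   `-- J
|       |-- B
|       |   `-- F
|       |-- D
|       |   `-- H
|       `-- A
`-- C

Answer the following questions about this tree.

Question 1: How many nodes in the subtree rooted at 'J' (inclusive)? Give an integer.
Subtree rooted at J contains: A, B, D, F, H, J
Count = 6

Answer: 6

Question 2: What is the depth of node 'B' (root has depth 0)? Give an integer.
Answer: 3

Derivation:
Path from root to B: G -> E -> J -> B
Depth = number of edges = 3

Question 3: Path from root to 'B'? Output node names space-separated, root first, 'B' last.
Answer: G E J B

Derivation:
Walk down from root: G -> E -> J -> B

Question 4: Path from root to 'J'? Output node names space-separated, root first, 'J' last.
Answer: G E J

Derivation:
Walk down from root: G -> E -> J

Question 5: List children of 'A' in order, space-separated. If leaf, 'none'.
Node A's children (from adjacency): (leaf)

Answer: none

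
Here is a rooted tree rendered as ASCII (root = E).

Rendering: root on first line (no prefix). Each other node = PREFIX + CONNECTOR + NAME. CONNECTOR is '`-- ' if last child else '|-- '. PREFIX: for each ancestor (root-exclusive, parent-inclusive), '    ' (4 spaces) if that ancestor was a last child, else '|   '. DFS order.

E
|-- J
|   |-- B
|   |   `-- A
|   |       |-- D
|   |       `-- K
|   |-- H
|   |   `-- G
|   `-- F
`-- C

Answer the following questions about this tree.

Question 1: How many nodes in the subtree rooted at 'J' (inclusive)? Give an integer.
Subtree rooted at J contains: A, B, D, F, G, H, J, K
Count = 8

Answer: 8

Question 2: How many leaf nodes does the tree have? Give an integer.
Answer: 5

Derivation:
Leaves (nodes with no children): C, D, F, G, K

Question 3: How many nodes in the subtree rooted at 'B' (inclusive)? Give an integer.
Subtree rooted at B contains: A, B, D, K
Count = 4

Answer: 4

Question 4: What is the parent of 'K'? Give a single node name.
Scan adjacency: K appears as child of A

Answer: A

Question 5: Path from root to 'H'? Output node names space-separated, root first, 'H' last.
Answer: E J H

Derivation:
Walk down from root: E -> J -> H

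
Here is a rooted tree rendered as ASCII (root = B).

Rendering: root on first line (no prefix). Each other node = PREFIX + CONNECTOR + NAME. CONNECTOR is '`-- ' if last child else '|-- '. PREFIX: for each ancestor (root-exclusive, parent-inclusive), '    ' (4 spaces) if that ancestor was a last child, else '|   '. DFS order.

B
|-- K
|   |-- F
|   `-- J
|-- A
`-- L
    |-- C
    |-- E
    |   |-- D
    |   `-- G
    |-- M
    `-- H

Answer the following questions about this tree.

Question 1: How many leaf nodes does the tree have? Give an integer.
Leaves (nodes with no children): A, C, D, F, G, H, J, M

Answer: 8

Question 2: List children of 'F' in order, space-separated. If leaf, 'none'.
Node F's children (from adjacency): (leaf)

Answer: none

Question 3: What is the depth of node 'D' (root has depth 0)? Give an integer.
Path from root to D: B -> L -> E -> D
Depth = number of edges = 3

Answer: 3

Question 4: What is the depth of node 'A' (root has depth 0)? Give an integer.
Answer: 1

Derivation:
Path from root to A: B -> A
Depth = number of edges = 1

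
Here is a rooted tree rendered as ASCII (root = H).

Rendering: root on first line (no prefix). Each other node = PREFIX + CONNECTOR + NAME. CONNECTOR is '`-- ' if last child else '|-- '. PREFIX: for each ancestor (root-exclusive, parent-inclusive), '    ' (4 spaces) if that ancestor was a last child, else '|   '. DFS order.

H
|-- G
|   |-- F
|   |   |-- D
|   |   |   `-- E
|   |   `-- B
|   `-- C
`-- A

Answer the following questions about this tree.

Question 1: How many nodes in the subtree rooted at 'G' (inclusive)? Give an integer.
Subtree rooted at G contains: B, C, D, E, F, G
Count = 6

Answer: 6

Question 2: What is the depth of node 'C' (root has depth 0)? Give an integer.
Answer: 2

Derivation:
Path from root to C: H -> G -> C
Depth = number of edges = 2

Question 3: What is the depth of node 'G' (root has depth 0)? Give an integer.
Answer: 1

Derivation:
Path from root to G: H -> G
Depth = number of edges = 1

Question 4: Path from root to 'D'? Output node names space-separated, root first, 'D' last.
Walk down from root: H -> G -> F -> D

Answer: H G F D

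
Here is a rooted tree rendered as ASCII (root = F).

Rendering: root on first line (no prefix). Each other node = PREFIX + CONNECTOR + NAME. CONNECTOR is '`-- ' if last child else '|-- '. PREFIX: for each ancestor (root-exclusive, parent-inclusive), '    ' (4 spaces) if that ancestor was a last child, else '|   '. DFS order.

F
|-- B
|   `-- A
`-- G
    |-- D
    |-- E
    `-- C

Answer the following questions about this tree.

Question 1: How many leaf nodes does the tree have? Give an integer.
Answer: 4

Derivation:
Leaves (nodes with no children): A, C, D, E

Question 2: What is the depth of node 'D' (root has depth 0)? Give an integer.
Answer: 2

Derivation:
Path from root to D: F -> G -> D
Depth = number of edges = 2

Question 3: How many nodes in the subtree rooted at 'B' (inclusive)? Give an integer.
Subtree rooted at B contains: A, B
Count = 2

Answer: 2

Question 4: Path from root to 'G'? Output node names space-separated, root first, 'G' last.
Answer: F G

Derivation:
Walk down from root: F -> G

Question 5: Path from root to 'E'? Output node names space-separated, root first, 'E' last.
Walk down from root: F -> G -> E

Answer: F G E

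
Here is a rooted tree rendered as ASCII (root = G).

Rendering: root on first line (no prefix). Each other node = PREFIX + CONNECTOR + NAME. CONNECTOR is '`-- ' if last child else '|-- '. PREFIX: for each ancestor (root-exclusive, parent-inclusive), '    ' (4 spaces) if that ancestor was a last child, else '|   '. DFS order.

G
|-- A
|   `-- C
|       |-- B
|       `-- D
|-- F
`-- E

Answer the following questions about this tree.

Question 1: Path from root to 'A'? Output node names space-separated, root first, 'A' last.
Walk down from root: G -> A

Answer: G A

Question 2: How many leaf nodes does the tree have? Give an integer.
Leaves (nodes with no children): B, D, E, F

Answer: 4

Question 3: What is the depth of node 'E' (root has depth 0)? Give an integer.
Path from root to E: G -> E
Depth = number of edges = 1

Answer: 1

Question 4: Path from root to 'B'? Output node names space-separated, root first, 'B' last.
Answer: G A C B

Derivation:
Walk down from root: G -> A -> C -> B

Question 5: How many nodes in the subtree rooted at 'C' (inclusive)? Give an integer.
Subtree rooted at C contains: B, C, D
Count = 3

Answer: 3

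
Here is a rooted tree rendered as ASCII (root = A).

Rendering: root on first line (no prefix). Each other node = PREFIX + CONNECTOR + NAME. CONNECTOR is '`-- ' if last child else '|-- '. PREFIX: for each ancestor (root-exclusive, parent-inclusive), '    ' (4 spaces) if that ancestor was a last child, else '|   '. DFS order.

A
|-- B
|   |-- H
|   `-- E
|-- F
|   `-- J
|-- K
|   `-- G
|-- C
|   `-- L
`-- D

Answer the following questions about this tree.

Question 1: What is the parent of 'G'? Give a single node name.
Scan adjacency: G appears as child of K

Answer: K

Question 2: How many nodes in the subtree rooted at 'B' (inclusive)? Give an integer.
Answer: 3

Derivation:
Subtree rooted at B contains: B, E, H
Count = 3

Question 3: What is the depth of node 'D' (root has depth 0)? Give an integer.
Answer: 1

Derivation:
Path from root to D: A -> D
Depth = number of edges = 1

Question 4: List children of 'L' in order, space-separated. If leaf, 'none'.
Answer: none

Derivation:
Node L's children (from adjacency): (leaf)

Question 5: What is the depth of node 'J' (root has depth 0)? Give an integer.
Path from root to J: A -> F -> J
Depth = number of edges = 2

Answer: 2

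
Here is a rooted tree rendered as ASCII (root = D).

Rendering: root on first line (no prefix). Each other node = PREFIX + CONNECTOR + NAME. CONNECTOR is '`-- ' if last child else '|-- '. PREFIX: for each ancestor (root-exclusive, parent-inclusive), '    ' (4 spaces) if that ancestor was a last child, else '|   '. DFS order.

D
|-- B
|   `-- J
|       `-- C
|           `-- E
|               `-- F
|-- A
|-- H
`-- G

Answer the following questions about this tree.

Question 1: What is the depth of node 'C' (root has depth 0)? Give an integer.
Answer: 3

Derivation:
Path from root to C: D -> B -> J -> C
Depth = number of edges = 3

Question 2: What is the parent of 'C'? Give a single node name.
Scan adjacency: C appears as child of J

Answer: J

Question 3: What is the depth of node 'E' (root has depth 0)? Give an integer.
Path from root to E: D -> B -> J -> C -> E
Depth = number of edges = 4

Answer: 4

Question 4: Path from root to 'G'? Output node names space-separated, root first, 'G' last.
Answer: D G

Derivation:
Walk down from root: D -> G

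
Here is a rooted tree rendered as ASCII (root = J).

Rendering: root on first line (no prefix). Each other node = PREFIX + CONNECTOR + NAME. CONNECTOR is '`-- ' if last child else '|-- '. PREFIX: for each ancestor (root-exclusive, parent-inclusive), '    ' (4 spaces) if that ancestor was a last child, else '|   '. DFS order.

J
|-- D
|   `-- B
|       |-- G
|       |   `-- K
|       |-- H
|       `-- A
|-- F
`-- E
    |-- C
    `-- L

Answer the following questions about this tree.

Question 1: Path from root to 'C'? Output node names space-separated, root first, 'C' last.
Answer: J E C

Derivation:
Walk down from root: J -> E -> C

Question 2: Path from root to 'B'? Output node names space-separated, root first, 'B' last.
Walk down from root: J -> D -> B

Answer: J D B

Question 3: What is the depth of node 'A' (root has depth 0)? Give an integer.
Answer: 3

Derivation:
Path from root to A: J -> D -> B -> A
Depth = number of edges = 3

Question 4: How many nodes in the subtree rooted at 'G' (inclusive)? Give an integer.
Subtree rooted at G contains: G, K
Count = 2

Answer: 2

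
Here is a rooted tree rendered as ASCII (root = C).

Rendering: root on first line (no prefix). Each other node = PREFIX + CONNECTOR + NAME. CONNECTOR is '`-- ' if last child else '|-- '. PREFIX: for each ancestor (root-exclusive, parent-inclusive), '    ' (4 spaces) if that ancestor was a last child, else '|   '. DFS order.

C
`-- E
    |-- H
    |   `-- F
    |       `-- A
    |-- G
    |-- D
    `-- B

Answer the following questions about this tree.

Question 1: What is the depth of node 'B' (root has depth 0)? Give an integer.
Path from root to B: C -> E -> B
Depth = number of edges = 2

Answer: 2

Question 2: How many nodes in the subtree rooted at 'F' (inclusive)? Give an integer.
Answer: 2

Derivation:
Subtree rooted at F contains: A, F
Count = 2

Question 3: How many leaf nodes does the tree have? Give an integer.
Leaves (nodes with no children): A, B, D, G

Answer: 4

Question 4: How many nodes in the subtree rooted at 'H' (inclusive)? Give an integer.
Subtree rooted at H contains: A, F, H
Count = 3

Answer: 3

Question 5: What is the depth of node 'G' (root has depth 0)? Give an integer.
Answer: 2

Derivation:
Path from root to G: C -> E -> G
Depth = number of edges = 2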